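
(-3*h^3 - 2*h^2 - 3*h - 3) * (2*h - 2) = -6*h^4 + 2*h^3 - 2*h^2 + 6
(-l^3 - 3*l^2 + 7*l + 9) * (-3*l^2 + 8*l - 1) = 3*l^5 + l^4 - 44*l^3 + 32*l^2 + 65*l - 9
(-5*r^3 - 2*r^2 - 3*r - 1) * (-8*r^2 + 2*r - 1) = 40*r^5 + 6*r^4 + 25*r^3 + 4*r^2 + r + 1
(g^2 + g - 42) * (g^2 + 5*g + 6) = g^4 + 6*g^3 - 31*g^2 - 204*g - 252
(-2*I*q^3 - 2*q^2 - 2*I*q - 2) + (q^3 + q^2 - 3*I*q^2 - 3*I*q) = q^3 - 2*I*q^3 - q^2 - 3*I*q^2 - 5*I*q - 2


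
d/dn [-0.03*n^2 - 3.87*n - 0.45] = -0.06*n - 3.87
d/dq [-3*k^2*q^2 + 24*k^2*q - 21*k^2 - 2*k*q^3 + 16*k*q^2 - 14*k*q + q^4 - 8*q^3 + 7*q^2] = -6*k^2*q + 24*k^2 - 6*k*q^2 + 32*k*q - 14*k + 4*q^3 - 24*q^2 + 14*q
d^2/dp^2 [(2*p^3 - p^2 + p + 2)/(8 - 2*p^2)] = (-9*p^3 + 6*p^2 - 108*p + 8)/(p^6 - 12*p^4 + 48*p^2 - 64)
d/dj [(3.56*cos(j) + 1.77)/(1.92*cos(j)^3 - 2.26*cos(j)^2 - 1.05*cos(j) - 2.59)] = (13.6704*cos(j)^3 + 2.1496*cos(j)^2 - 8.0004*cos(j) + 7.3619)*sin(j)/(3.6864*cos(j)^6 - 8.6784*cos(j)^5 + 1.0756*cos(j)^4 - 5.1996*cos(j)^3 + 12.8093*cos(j)^2 + 5.439*cos(j) + 6.7081)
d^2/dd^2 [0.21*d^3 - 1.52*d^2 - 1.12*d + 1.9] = 1.26*d - 3.04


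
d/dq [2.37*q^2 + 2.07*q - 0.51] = 4.74*q + 2.07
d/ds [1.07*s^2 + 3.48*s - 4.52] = 2.14*s + 3.48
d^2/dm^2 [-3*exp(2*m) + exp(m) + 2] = (1 - 12*exp(m))*exp(m)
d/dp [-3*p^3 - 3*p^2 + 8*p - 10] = -9*p^2 - 6*p + 8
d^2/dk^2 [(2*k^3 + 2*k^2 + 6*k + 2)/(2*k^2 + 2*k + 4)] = 2*(k^3 + 3*k^2 - 3*k - 3)/(k^6 + 3*k^5 + 9*k^4 + 13*k^3 + 18*k^2 + 12*k + 8)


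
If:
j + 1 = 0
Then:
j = -1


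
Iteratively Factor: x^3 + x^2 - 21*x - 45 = (x + 3)*(x^2 - 2*x - 15) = (x + 3)^2*(x - 5)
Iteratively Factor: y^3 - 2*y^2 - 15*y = (y + 3)*(y^2 - 5*y) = y*(y + 3)*(y - 5)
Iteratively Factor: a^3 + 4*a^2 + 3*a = (a + 1)*(a^2 + 3*a) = a*(a + 1)*(a + 3)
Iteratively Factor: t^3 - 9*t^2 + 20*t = (t - 4)*(t^2 - 5*t) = t*(t - 4)*(t - 5)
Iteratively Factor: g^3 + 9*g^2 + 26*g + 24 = (g + 3)*(g^2 + 6*g + 8) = (g + 2)*(g + 3)*(g + 4)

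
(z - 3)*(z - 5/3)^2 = z^3 - 19*z^2/3 + 115*z/9 - 25/3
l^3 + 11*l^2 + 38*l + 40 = (l + 2)*(l + 4)*(l + 5)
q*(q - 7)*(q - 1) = q^3 - 8*q^2 + 7*q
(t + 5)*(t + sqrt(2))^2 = t^3 + 2*sqrt(2)*t^2 + 5*t^2 + 2*t + 10*sqrt(2)*t + 10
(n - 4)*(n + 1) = n^2 - 3*n - 4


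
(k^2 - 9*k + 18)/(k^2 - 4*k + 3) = (k - 6)/(k - 1)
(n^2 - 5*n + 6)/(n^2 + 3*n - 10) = (n - 3)/(n + 5)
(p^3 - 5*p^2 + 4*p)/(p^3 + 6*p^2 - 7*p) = (p - 4)/(p + 7)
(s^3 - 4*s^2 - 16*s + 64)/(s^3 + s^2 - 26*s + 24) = (s^2 - 16)/(s^2 + 5*s - 6)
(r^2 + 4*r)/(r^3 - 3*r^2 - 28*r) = 1/(r - 7)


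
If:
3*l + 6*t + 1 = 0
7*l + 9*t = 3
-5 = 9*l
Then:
No Solution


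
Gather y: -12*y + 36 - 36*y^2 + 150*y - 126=-36*y^2 + 138*y - 90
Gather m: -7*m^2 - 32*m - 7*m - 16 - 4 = -7*m^2 - 39*m - 20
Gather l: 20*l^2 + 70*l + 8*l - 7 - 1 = 20*l^2 + 78*l - 8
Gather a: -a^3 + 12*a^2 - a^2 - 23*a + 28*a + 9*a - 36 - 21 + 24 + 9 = -a^3 + 11*a^2 + 14*a - 24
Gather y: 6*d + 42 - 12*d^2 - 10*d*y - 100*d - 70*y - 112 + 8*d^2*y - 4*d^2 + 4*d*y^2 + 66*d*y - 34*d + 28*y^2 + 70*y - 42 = -16*d^2 - 128*d + y^2*(4*d + 28) + y*(8*d^2 + 56*d) - 112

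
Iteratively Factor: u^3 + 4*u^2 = (u)*(u^2 + 4*u) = u*(u + 4)*(u)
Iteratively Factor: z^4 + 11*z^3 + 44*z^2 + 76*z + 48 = (z + 4)*(z^3 + 7*z^2 + 16*z + 12) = (z + 3)*(z + 4)*(z^2 + 4*z + 4) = (z + 2)*(z + 3)*(z + 4)*(z + 2)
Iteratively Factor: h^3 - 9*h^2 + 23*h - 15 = (h - 5)*(h^2 - 4*h + 3) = (h - 5)*(h - 1)*(h - 3)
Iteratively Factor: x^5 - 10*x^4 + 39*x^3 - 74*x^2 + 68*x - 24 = (x - 3)*(x^4 - 7*x^3 + 18*x^2 - 20*x + 8) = (x - 3)*(x - 2)*(x^3 - 5*x^2 + 8*x - 4) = (x - 3)*(x - 2)^2*(x^2 - 3*x + 2) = (x - 3)*(x - 2)^3*(x - 1)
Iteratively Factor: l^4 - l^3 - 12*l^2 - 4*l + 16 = (l + 2)*(l^3 - 3*l^2 - 6*l + 8) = (l - 4)*(l + 2)*(l^2 + l - 2) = (l - 4)*(l - 1)*(l + 2)*(l + 2)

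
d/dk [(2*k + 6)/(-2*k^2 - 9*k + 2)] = 2*(2*k^2 + 12*k + 29)/(4*k^4 + 36*k^3 + 73*k^2 - 36*k + 4)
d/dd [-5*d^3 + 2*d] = 2 - 15*d^2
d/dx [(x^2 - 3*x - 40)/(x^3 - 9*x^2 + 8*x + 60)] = (-x^4 + 6*x^3 + 101*x^2 - 600*x + 140)/(x^6 - 18*x^5 + 97*x^4 - 24*x^3 - 1016*x^2 + 960*x + 3600)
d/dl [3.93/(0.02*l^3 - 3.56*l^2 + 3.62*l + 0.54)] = (-0.2358*l^2 + 27.9816*l - 14.2266)/(0.02*l^3 - 3.56*l^2 + 3.62*l + 0.54)^2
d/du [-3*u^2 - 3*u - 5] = -6*u - 3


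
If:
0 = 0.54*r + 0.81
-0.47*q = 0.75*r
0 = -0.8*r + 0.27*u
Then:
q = 2.39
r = -1.50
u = -4.44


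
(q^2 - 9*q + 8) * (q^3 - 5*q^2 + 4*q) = q^5 - 14*q^4 + 57*q^3 - 76*q^2 + 32*q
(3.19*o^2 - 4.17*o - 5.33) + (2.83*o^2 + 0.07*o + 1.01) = 6.02*o^2 - 4.1*o - 4.32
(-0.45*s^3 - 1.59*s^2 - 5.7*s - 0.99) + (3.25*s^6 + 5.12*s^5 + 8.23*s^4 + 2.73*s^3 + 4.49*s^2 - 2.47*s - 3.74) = 3.25*s^6 + 5.12*s^5 + 8.23*s^4 + 2.28*s^3 + 2.9*s^2 - 8.17*s - 4.73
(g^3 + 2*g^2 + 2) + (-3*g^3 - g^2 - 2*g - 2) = -2*g^3 + g^2 - 2*g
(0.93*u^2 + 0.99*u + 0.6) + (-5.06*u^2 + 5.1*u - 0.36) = -4.13*u^2 + 6.09*u + 0.24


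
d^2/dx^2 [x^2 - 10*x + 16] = 2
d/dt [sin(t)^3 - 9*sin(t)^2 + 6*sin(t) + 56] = 3*(sin(t)^2 - 6*sin(t) + 2)*cos(t)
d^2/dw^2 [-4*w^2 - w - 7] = -8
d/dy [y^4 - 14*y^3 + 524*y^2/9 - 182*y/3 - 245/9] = 4*y^3 - 42*y^2 + 1048*y/9 - 182/3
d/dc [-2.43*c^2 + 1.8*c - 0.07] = 1.8 - 4.86*c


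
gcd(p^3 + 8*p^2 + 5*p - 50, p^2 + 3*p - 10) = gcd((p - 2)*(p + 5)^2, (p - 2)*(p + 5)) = p^2 + 3*p - 10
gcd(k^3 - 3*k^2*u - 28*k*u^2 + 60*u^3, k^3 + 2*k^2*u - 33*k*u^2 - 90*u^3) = -k^2 + k*u + 30*u^2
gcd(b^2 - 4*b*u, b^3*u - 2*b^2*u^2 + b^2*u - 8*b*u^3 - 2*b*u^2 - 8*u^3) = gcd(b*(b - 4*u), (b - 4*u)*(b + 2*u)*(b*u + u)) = -b + 4*u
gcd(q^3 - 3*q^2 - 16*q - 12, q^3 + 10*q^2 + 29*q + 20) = q + 1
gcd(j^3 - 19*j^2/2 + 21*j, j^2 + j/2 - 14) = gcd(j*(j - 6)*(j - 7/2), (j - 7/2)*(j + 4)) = j - 7/2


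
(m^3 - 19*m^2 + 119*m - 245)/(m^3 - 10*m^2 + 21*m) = (m^2 - 12*m + 35)/(m*(m - 3))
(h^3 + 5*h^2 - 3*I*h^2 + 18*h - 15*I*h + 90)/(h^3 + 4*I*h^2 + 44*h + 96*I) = (h^2 + h*(5 + 3*I) + 15*I)/(h^2 + 10*I*h - 16)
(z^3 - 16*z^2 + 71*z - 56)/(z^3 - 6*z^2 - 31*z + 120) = (z^2 - 8*z + 7)/(z^2 + 2*z - 15)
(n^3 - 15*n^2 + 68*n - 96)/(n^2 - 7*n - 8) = (n^2 - 7*n + 12)/(n + 1)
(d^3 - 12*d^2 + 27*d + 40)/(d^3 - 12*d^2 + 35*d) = (d^2 - 7*d - 8)/(d*(d - 7))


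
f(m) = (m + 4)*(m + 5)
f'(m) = 2*m + 9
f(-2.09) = 5.56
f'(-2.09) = 4.82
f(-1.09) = 11.38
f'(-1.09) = 6.82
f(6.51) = 120.97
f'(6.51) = 22.02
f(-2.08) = 5.61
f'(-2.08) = 4.84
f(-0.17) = 18.50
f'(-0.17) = 8.66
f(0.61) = 25.86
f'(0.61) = 10.22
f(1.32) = 33.62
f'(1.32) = 11.64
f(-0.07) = 19.37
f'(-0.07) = 8.86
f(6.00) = 110.00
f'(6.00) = 21.00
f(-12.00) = 56.00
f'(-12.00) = -15.00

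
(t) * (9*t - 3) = 9*t^2 - 3*t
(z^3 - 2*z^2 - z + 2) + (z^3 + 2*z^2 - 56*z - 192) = 2*z^3 - 57*z - 190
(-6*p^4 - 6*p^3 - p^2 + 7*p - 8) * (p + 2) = -6*p^5 - 18*p^4 - 13*p^3 + 5*p^2 + 6*p - 16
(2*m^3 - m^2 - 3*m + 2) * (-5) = -10*m^3 + 5*m^2 + 15*m - 10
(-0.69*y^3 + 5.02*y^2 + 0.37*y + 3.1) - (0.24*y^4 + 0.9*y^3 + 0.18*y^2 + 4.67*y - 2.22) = -0.24*y^4 - 1.59*y^3 + 4.84*y^2 - 4.3*y + 5.32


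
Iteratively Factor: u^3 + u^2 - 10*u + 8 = (u - 2)*(u^2 + 3*u - 4) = (u - 2)*(u + 4)*(u - 1)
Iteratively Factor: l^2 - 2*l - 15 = (l - 5)*(l + 3)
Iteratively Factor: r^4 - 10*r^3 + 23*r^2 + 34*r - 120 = (r - 5)*(r^3 - 5*r^2 - 2*r + 24) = (r - 5)*(r + 2)*(r^2 - 7*r + 12) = (r - 5)*(r - 4)*(r + 2)*(r - 3)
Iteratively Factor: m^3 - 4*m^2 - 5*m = (m + 1)*(m^2 - 5*m) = (m - 5)*(m + 1)*(m)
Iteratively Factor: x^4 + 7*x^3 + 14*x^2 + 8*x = (x + 1)*(x^3 + 6*x^2 + 8*x) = x*(x + 1)*(x^2 + 6*x + 8) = x*(x + 1)*(x + 4)*(x + 2)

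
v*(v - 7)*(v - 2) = v^3 - 9*v^2 + 14*v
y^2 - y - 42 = (y - 7)*(y + 6)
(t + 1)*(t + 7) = t^2 + 8*t + 7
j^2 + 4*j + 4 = (j + 2)^2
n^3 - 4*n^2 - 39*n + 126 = (n - 7)*(n - 3)*(n + 6)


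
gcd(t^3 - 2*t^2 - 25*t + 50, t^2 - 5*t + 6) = t - 2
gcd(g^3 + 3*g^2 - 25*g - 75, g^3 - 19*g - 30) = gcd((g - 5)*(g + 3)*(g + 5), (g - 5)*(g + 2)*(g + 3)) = g^2 - 2*g - 15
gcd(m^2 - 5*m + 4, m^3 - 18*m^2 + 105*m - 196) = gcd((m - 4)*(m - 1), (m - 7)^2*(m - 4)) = m - 4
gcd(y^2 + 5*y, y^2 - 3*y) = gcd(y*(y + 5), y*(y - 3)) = y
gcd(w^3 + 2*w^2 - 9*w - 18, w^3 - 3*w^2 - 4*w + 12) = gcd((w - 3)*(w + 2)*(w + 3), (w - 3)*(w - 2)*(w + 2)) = w^2 - w - 6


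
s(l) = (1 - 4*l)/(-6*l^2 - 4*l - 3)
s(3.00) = 0.16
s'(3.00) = -0.03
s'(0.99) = 0.03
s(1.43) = 0.22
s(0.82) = 0.22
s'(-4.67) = -0.04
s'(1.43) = -0.04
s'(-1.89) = -0.32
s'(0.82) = 0.09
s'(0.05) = 1.60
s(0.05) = -0.25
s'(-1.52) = -0.50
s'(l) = (1 - 4*l)*(12*l + 4)/(-6*l^2 - 4*l - 3)^2 - 4/(-6*l^2 - 4*l - 3) = 4*(-6*l^2 + 3*l + 4)/(36*l^4 + 48*l^3 + 52*l^2 + 24*l + 9)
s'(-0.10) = 2.06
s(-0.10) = -0.53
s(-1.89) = -0.51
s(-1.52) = -0.66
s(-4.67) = -0.17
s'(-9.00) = -0.00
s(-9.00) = -0.08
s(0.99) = 0.23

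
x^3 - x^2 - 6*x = x*(x - 3)*(x + 2)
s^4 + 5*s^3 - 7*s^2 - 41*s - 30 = (s - 3)*(s + 1)*(s + 2)*(s + 5)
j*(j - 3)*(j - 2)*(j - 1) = j^4 - 6*j^3 + 11*j^2 - 6*j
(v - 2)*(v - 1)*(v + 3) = v^3 - 7*v + 6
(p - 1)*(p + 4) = p^2 + 3*p - 4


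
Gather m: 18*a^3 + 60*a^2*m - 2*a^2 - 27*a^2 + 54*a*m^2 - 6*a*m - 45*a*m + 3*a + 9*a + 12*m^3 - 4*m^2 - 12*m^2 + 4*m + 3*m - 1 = 18*a^3 - 29*a^2 + 12*a + 12*m^3 + m^2*(54*a - 16) + m*(60*a^2 - 51*a + 7) - 1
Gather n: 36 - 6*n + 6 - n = 42 - 7*n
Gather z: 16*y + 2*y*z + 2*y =2*y*z + 18*y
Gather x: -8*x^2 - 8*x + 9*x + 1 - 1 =-8*x^2 + x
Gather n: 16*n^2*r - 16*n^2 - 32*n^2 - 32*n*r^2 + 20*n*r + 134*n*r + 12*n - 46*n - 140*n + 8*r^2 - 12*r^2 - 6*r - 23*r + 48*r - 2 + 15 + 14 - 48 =n^2*(16*r - 48) + n*(-32*r^2 + 154*r - 174) - 4*r^2 + 19*r - 21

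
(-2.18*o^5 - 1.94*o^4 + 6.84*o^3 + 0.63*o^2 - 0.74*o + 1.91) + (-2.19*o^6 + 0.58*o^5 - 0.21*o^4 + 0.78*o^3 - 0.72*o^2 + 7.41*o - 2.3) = -2.19*o^6 - 1.6*o^5 - 2.15*o^4 + 7.62*o^3 - 0.09*o^2 + 6.67*o - 0.39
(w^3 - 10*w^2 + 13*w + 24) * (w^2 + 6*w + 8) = w^5 - 4*w^4 - 39*w^3 + 22*w^2 + 248*w + 192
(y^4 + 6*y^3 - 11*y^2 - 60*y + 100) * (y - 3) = y^5 + 3*y^4 - 29*y^3 - 27*y^2 + 280*y - 300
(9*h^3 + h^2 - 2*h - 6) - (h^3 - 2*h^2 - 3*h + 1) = 8*h^3 + 3*h^2 + h - 7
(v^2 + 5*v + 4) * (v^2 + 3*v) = v^4 + 8*v^3 + 19*v^2 + 12*v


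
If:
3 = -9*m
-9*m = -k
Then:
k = -3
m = -1/3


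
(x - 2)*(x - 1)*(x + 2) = x^3 - x^2 - 4*x + 4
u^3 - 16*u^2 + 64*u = u*(u - 8)^2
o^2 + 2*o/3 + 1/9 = (o + 1/3)^2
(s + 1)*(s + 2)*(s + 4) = s^3 + 7*s^2 + 14*s + 8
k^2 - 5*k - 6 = (k - 6)*(k + 1)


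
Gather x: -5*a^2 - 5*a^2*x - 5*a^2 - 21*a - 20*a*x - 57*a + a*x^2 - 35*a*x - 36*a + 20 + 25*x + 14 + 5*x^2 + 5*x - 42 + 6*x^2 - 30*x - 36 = -10*a^2 - 114*a + x^2*(a + 11) + x*(-5*a^2 - 55*a) - 44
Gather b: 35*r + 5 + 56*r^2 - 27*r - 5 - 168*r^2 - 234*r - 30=-112*r^2 - 226*r - 30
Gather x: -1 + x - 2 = x - 3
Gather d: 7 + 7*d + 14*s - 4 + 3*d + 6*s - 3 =10*d + 20*s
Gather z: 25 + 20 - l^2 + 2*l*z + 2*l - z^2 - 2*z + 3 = -l^2 + 2*l - z^2 + z*(2*l - 2) + 48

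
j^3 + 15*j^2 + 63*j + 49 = (j + 1)*(j + 7)^2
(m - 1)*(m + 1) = m^2 - 1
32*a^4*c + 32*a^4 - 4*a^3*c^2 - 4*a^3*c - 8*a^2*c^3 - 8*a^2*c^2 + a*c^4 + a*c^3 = (-8*a + c)*(-2*a + c)*(2*a + c)*(a*c + a)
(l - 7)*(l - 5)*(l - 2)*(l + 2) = l^4 - 12*l^3 + 31*l^2 + 48*l - 140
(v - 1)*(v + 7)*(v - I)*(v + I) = v^4 + 6*v^3 - 6*v^2 + 6*v - 7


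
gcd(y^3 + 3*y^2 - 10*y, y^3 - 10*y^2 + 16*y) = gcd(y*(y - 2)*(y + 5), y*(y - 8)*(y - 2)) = y^2 - 2*y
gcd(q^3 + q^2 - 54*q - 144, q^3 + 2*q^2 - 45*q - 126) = q^2 + 9*q + 18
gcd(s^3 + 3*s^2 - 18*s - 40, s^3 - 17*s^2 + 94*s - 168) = s - 4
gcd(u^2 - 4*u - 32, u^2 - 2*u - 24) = u + 4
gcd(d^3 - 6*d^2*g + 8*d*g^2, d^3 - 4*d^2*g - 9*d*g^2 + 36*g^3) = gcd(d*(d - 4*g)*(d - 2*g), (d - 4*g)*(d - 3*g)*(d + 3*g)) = d - 4*g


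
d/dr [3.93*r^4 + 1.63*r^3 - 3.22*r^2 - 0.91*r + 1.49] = 15.72*r^3 + 4.89*r^2 - 6.44*r - 0.91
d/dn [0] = 0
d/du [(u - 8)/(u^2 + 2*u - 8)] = (u^2 + 2*u - 2*(u - 8)*(u + 1) - 8)/(u^2 + 2*u - 8)^2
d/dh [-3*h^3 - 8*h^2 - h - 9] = -9*h^2 - 16*h - 1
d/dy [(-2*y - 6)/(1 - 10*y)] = -62/(10*y - 1)^2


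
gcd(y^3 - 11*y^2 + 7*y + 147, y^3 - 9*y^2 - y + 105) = y^2 - 4*y - 21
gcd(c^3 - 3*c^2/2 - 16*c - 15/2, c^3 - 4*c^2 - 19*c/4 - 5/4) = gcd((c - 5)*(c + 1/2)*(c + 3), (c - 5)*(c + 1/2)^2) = c^2 - 9*c/2 - 5/2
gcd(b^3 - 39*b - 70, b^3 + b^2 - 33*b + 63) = 1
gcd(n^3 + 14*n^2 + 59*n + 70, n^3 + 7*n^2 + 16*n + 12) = n + 2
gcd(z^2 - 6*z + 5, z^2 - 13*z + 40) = z - 5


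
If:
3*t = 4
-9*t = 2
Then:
No Solution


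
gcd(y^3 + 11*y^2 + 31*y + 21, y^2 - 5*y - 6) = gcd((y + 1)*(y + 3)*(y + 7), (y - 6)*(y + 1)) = y + 1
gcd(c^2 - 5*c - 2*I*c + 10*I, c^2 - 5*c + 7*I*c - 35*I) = c - 5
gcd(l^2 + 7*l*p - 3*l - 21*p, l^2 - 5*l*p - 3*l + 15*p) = l - 3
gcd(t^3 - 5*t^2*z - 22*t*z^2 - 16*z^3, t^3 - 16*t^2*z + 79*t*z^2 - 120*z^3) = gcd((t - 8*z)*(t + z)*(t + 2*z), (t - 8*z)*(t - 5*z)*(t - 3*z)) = -t + 8*z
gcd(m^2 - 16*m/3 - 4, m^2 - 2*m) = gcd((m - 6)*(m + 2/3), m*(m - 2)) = 1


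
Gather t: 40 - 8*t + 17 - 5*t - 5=52 - 13*t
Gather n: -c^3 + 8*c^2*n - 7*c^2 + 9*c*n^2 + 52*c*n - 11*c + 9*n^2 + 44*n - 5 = -c^3 - 7*c^2 - 11*c + n^2*(9*c + 9) + n*(8*c^2 + 52*c + 44) - 5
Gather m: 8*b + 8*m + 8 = 8*b + 8*m + 8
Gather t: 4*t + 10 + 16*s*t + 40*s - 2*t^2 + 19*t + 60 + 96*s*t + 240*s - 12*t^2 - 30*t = 280*s - 14*t^2 + t*(112*s - 7) + 70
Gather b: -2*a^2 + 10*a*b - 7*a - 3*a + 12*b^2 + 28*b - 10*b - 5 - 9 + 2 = -2*a^2 - 10*a + 12*b^2 + b*(10*a + 18) - 12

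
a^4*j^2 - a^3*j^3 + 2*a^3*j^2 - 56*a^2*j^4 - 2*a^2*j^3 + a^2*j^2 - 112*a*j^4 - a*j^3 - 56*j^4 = (a - 8*j)*(a + 7*j)*(a*j + j)^2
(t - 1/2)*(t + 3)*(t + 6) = t^3 + 17*t^2/2 + 27*t/2 - 9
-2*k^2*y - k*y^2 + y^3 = y*(-2*k + y)*(k + y)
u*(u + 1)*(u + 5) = u^3 + 6*u^2 + 5*u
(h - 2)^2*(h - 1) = h^3 - 5*h^2 + 8*h - 4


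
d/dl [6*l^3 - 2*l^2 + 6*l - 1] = 18*l^2 - 4*l + 6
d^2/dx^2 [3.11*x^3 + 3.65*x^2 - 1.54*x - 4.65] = 18.66*x + 7.3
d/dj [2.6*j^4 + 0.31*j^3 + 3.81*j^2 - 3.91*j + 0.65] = 10.4*j^3 + 0.93*j^2 + 7.62*j - 3.91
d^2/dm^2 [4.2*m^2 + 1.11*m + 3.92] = 8.40000000000000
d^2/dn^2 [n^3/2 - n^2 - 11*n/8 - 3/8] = 3*n - 2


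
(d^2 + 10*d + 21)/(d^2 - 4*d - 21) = (d + 7)/(d - 7)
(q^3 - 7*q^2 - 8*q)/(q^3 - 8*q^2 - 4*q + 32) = q*(q + 1)/(q^2 - 4)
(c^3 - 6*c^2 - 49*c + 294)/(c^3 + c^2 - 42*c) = (c - 7)/c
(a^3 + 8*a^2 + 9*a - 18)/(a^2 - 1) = (a^2 + 9*a + 18)/(a + 1)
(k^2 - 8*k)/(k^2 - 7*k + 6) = k*(k - 8)/(k^2 - 7*k + 6)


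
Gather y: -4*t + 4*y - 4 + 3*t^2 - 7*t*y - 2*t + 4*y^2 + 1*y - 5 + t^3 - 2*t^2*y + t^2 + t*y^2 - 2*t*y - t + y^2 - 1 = t^3 + 4*t^2 - 7*t + y^2*(t + 5) + y*(-2*t^2 - 9*t + 5) - 10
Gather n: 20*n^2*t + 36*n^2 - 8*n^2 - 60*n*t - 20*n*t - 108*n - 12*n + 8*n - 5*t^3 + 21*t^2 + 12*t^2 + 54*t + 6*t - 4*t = n^2*(20*t + 28) + n*(-80*t - 112) - 5*t^3 + 33*t^2 + 56*t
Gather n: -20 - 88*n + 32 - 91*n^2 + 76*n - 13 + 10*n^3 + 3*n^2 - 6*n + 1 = 10*n^3 - 88*n^2 - 18*n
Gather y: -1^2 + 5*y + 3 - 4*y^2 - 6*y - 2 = -4*y^2 - y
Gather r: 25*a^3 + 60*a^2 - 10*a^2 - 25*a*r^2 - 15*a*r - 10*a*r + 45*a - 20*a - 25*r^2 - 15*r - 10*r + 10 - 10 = 25*a^3 + 50*a^2 + 25*a + r^2*(-25*a - 25) + r*(-25*a - 25)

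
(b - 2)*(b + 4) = b^2 + 2*b - 8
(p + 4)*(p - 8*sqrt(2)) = p^2 - 8*sqrt(2)*p + 4*p - 32*sqrt(2)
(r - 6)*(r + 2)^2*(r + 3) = r^4 + r^3 - 26*r^2 - 84*r - 72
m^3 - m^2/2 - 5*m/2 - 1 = (m - 2)*(m + 1/2)*(m + 1)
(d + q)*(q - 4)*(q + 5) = d*q^2 + d*q - 20*d + q^3 + q^2 - 20*q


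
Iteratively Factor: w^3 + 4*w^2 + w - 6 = (w + 3)*(w^2 + w - 2) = (w - 1)*(w + 3)*(w + 2)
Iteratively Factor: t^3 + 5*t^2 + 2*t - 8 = (t + 4)*(t^2 + t - 2) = (t + 2)*(t + 4)*(t - 1)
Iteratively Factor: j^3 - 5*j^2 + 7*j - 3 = (j - 1)*(j^2 - 4*j + 3) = (j - 3)*(j - 1)*(j - 1)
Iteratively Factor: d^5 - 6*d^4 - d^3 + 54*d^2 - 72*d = (d + 3)*(d^4 - 9*d^3 + 26*d^2 - 24*d) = (d - 2)*(d + 3)*(d^3 - 7*d^2 + 12*d) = (d - 4)*(d - 2)*(d + 3)*(d^2 - 3*d) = d*(d - 4)*(d - 2)*(d + 3)*(d - 3)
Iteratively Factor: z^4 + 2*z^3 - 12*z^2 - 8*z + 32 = (z + 4)*(z^3 - 2*z^2 - 4*z + 8) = (z - 2)*(z + 4)*(z^2 - 4) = (z - 2)*(z + 2)*(z + 4)*(z - 2)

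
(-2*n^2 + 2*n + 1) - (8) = -2*n^2 + 2*n - 7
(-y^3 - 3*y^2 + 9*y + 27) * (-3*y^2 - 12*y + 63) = 3*y^5 + 21*y^4 - 54*y^3 - 378*y^2 + 243*y + 1701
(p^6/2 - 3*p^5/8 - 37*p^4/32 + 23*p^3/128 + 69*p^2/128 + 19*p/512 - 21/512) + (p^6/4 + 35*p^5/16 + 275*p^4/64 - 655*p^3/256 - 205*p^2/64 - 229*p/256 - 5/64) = 3*p^6/4 + 29*p^5/16 + 201*p^4/64 - 609*p^3/256 - 341*p^2/128 - 439*p/512 - 61/512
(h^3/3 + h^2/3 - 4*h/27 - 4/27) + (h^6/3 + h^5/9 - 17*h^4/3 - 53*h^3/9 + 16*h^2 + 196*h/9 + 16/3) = h^6/3 + h^5/9 - 17*h^4/3 - 50*h^3/9 + 49*h^2/3 + 584*h/27 + 140/27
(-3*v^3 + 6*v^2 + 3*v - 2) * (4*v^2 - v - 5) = -12*v^5 + 27*v^4 + 21*v^3 - 41*v^2 - 13*v + 10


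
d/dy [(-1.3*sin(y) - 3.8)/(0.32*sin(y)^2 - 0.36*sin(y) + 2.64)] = 0.143480257116621*(0.416*sin(y)^2 + 2.432*sin(y) - 4.8)*cos(y)/(0.121212121212121*sin(y)^2 - 0.136363636363636*sin(y) + 1.0)^2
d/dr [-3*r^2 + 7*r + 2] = 7 - 6*r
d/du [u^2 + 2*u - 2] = 2*u + 2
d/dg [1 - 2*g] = -2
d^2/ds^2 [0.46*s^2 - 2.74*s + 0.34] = 0.920000000000000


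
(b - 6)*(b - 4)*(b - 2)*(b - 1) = b^4 - 13*b^3 + 56*b^2 - 92*b + 48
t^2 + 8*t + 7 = (t + 1)*(t + 7)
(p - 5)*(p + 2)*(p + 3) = p^3 - 19*p - 30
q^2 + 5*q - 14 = (q - 2)*(q + 7)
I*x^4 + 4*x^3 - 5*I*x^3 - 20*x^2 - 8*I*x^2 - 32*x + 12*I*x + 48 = (x - 6)*(x + 2)*(x - 4*I)*(I*x - I)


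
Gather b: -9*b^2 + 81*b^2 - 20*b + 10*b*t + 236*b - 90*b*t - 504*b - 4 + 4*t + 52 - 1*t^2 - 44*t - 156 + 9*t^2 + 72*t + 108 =72*b^2 + b*(-80*t - 288) + 8*t^2 + 32*t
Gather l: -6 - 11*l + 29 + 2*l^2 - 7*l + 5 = 2*l^2 - 18*l + 28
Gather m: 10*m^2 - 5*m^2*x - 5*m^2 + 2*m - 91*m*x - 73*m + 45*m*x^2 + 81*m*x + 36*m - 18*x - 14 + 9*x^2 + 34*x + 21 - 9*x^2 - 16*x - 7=m^2*(5 - 5*x) + m*(45*x^2 - 10*x - 35)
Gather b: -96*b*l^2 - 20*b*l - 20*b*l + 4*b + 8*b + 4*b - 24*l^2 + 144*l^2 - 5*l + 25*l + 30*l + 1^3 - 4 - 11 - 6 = b*(-96*l^2 - 40*l + 16) + 120*l^2 + 50*l - 20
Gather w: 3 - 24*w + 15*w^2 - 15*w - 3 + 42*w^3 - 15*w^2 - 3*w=42*w^3 - 42*w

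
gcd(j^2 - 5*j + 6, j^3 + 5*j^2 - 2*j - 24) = j - 2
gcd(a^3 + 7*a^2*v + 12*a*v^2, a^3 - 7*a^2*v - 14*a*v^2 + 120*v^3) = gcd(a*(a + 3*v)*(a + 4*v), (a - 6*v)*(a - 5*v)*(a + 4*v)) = a + 4*v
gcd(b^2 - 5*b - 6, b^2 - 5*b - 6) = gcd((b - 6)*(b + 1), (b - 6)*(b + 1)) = b^2 - 5*b - 6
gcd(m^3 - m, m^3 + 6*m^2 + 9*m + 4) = m + 1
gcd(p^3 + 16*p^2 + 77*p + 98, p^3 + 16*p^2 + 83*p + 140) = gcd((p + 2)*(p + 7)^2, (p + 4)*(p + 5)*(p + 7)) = p + 7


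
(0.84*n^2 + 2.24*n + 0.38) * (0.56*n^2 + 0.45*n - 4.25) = 0.4704*n^4 + 1.6324*n^3 - 2.3492*n^2 - 9.349*n - 1.615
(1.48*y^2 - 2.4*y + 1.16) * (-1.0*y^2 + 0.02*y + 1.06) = -1.48*y^4 + 2.4296*y^3 + 0.3608*y^2 - 2.5208*y + 1.2296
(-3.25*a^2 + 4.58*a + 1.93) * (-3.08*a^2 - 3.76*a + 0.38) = 10.01*a^4 - 1.8864*a^3 - 24.4002*a^2 - 5.5164*a + 0.7334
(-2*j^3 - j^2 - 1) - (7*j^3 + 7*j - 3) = -9*j^3 - j^2 - 7*j + 2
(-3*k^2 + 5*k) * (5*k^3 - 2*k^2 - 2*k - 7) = -15*k^5 + 31*k^4 - 4*k^3 + 11*k^2 - 35*k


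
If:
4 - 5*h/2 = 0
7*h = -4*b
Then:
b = -14/5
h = 8/5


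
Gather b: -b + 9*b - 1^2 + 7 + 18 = 8*b + 24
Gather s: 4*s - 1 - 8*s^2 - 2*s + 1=-8*s^2 + 2*s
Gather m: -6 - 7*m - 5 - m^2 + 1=-m^2 - 7*m - 10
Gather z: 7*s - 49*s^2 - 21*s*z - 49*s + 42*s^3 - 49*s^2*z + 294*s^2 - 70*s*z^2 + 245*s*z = 42*s^3 + 245*s^2 - 70*s*z^2 - 42*s + z*(-49*s^2 + 224*s)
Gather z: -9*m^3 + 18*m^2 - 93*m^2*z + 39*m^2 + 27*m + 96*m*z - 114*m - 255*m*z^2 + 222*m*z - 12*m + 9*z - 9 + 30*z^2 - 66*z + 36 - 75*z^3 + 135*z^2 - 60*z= -9*m^3 + 57*m^2 - 99*m - 75*z^3 + z^2*(165 - 255*m) + z*(-93*m^2 + 318*m - 117) + 27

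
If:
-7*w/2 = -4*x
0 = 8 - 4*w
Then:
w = 2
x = 7/4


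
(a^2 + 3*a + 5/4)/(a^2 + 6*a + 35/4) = (2*a + 1)/(2*a + 7)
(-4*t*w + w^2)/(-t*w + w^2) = (4*t - w)/(t - w)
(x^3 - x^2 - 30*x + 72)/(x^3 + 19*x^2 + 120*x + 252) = (x^2 - 7*x + 12)/(x^2 + 13*x + 42)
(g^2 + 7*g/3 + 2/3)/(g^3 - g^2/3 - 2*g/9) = 3*(g + 2)/(g*(3*g - 2))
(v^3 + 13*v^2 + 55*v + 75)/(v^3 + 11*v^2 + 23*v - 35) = (v^2 + 8*v + 15)/(v^2 + 6*v - 7)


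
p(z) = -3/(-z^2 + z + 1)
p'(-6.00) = 0.02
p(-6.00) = 0.07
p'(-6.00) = 0.02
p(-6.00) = 0.07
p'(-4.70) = 0.05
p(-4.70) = 0.12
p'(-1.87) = 0.75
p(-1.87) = 0.69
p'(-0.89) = 17.93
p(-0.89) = 4.40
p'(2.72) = -0.98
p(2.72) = 0.82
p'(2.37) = -2.22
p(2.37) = 1.34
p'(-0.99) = 9.50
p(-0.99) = 3.09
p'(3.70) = -0.24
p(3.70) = 0.33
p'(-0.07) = 4.00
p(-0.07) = -3.24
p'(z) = -3*(2*z - 1)/(-z^2 + z + 1)^2 = 3*(1 - 2*z)/(-z^2 + z + 1)^2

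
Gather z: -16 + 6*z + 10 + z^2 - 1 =z^2 + 6*z - 7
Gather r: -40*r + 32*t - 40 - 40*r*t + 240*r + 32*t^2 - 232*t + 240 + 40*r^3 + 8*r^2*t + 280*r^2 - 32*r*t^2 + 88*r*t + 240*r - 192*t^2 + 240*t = 40*r^3 + r^2*(8*t + 280) + r*(-32*t^2 + 48*t + 440) - 160*t^2 + 40*t + 200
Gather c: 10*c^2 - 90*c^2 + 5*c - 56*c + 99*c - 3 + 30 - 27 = -80*c^2 + 48*c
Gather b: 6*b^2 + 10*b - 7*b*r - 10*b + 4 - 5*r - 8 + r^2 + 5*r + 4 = 6*b^2 - 7*b*r + r^2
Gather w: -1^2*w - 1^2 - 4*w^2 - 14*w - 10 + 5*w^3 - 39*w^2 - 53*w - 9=5*w^3 - 43*w^2 - 68*w - 20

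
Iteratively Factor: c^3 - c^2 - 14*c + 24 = (c + 4)*(c^2 - 5*c + 6) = (c - 2)*(c + 4)*(c - 3)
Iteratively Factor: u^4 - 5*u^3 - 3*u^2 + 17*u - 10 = (u + 2)*(u^3 - 7*u^2 + 11*u - 5) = (u - 5)*(u + 2)*(u^2 - 2*u + 1) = (u - 5)*(u - 1)*(u + 2)*(u - 1)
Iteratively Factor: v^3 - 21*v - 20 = (v + 4)*(v^2 - 4*v - 5) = (v - 5)*(v + 4)*(v + 1)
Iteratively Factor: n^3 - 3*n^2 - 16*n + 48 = (n - 4)*(n^2 + n - 12) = (n - 4)*(n - 3)*(n + 4)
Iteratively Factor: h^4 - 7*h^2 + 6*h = (h - 2)*(h^3 + 2*h^2 - 3*h) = h*(h - 2)*(h^2 + 2*h - 3) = h*(h - 2)*(h - 1)*(h + 3)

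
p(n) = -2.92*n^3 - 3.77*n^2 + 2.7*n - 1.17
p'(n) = -8.76*n^2 - 7.54*n + 2.7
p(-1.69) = -2.41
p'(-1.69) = -9.58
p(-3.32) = 55.17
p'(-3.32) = -68.82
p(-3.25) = 50.47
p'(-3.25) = -65.32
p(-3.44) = 63.80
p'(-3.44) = -75.02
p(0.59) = -1.49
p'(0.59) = -4.80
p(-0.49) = -3.05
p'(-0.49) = 4.29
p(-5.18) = 289.54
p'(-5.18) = -193.29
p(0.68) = -2.00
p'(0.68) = -6.48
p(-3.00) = 35.64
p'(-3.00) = -53.52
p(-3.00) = 35.64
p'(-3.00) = -53.52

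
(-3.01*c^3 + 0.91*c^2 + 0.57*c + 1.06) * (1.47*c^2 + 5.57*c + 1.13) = -4.4247*c^5 - 15.428*c^4 + 2.5053*c^3 + 5.7614*c^2 + 6.5483*c + 1.1978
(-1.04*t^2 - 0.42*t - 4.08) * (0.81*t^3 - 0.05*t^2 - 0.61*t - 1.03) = -0.8424*t^5 - 0.2882*t^4 - 2.6494*t^3 + 1.5314*t^2 + 2.9214*t + 4.2024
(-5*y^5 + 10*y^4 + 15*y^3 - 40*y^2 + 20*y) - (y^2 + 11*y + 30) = -5*y^5 + 10*y^4 + 15*y^3 - 41*y^2 + 9*y - 30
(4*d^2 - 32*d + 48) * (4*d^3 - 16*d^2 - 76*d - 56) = 16*d^5 - 192*d^4 + 400*d^3 + 1440*d^2 - 1856*d - 2688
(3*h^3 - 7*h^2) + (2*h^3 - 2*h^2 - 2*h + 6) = 5*h^3 - 9*h^2 - 2*h + 6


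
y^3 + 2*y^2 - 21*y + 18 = (y - 3)*(y - 1)*(y + 6)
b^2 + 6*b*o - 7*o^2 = (b - o)*(b + 7*o)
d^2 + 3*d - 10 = (d - 2)*(d + 5)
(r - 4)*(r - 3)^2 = r^3 - 10*r^2 + 33*r - 36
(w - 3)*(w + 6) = w^2 + 3*w - 18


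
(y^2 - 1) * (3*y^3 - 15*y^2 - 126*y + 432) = 3*y^5 - 15*y^4 - 129*y^3 + 447*y^2 + 126*y - 432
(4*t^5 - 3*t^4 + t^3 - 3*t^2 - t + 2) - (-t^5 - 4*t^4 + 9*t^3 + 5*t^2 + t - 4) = 5*t^5 + t^4 - 8*t^3 - 8*t^2 - 2*t + 6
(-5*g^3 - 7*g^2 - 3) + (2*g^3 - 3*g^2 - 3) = -3*g^3 - 10*g^2 - 6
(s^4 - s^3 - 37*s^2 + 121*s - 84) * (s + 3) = s^5 + 2*s^4 - 40*s^3 + 10*s^2 + 279*s - 252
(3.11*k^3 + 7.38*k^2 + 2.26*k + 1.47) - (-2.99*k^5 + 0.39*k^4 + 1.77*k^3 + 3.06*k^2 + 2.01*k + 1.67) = 2.99*k^5 - 0.39*k^4 + 1.34*k^3 + 4.32*k^2 + 0.25*k - 0.2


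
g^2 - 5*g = g*(g - 5)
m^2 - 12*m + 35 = (m - 7)*(m - 5)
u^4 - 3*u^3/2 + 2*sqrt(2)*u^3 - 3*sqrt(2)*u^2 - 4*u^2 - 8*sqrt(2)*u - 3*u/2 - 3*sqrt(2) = (u - 3)*(u + 1/2)*(u + 1)*(u + 2*sqrt(2))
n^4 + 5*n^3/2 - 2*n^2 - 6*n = n*(n - 3/2)*(n + 2)^2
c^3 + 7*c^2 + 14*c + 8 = (c + 1)*(c + 2)*(c + 4)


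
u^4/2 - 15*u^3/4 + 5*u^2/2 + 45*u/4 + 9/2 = (u/2 + 1/2)*(u - 6)*(u - 3)*(u + 1/2)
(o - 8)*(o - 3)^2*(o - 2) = o^4 - 16*o^3 + 85*o^2 - 186*o + 144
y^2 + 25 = (y - 5*I)*(y + 5*I)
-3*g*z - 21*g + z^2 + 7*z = (-3*g + z)*(z + 7)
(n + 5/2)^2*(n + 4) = n^3 + 9*n^2 + 105*n/4 + 25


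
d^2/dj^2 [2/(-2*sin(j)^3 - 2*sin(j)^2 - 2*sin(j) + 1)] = 4*((7*sin(j) - sin(3*j) - 2*cos(2*j))*(-9*sin(j)^3 - 4*sin(j)^2 + 5*sin(j) + 2)/2 - 4*(3*sin(j)^2 + 2*sin(j) + 1)^2*cos(j)^2)/(7*sin(j)/2 - sin(3*j)/2 - cos(2*j))^3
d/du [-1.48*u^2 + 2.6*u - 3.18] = 2.6 - 2.96*u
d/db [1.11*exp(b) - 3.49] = 1.11*exp(b)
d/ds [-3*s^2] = -6*s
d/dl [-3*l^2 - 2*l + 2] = -6*l - 2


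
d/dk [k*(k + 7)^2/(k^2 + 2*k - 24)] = (k + 7)*(-2*k*(k + 1)*(k + 7) + (3*k + 7)*(k^2 + 2*k - 24))/(k^2 + 2*k - 24)^2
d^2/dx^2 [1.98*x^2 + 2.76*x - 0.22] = 3.96000000000000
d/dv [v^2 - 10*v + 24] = 2*v - 10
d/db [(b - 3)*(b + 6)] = 2*b + 3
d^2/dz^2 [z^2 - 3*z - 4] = 2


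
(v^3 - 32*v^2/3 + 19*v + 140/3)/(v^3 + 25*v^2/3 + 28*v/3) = (v^2 - 12*v + 35)/(v*(v + 7))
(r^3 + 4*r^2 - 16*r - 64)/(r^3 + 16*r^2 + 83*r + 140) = (r^2 - 16)/(r^2 + 12*r + 35)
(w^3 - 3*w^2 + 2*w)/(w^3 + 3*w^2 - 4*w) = (w - 2)/(w + 4)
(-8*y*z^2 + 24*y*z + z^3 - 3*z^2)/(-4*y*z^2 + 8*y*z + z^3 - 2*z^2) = (8*y*z - 24*y - z^2 + 3*z)/(4*y*z - 8*y - z^2 + 2*z)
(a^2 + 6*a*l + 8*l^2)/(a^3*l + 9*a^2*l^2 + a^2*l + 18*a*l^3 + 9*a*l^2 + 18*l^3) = (a^2 + 6*a*l + 8*l^2)/(l*(a^3 + 9*a^2*l + a^2 + 18*a*l^2 + 9*a*l + 18*l^2))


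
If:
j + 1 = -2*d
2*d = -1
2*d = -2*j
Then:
No Solution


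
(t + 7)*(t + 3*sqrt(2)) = t^2 + 3*sqrt(2)*t + 7*t + 21*sqrt(2)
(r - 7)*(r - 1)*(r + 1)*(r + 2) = r^4 - 5*r^3 - 15*r^2 + 5*r + 14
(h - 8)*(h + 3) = h^2 - 5*h - 24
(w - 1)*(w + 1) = w^2 - 1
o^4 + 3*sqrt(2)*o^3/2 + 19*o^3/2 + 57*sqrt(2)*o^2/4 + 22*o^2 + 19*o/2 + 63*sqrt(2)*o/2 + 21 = (o + 7/2)*(o + 6)*(o + sqrt(2)/2)*(o + sqrt(2))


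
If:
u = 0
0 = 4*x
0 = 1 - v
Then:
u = 0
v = 1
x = 0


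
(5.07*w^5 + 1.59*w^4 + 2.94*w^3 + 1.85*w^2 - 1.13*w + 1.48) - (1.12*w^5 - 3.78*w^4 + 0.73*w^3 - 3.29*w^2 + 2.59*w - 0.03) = 3.95*w^5 + 5.37*w^4 + 2.21*w^3 + 5.14*w^2 - 3.72*w + 1.51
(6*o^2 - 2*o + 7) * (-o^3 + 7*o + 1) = -6*o^5 + 2*o^4 + 35*o^3 - 8*o^2 + 47*o + 7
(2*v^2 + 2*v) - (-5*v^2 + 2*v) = 7*v^2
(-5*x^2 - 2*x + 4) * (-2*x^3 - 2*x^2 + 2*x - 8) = 10*x^5 + 14*x^4 - 14*x^3 + 28*x^2 + 24*x - 32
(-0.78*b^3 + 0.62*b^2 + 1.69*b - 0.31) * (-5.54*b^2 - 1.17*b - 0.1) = 4.3212*b^5 - 2.5222*b^4 - 10.01*b^3 - 0.3219*b^2 + 0.1937*b + 0.031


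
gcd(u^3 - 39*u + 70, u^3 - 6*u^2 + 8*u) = u - 2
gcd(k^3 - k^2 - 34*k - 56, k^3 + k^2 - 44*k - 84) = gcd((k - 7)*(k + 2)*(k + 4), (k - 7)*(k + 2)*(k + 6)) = k^2 - 5*k - 14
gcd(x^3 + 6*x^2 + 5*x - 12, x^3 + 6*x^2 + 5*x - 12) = x^3 + 6*x^2 + 5*x - 12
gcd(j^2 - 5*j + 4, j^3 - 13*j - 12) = j - 4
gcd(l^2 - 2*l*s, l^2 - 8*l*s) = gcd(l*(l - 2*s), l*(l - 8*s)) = l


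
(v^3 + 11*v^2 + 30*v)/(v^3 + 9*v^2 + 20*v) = (v + 6)/(v + 4)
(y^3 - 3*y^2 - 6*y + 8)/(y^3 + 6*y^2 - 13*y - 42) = (y^2 - 5*y + 4)/(y^2 + 4*y - 21)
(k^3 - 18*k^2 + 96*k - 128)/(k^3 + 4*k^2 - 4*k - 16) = (k^2 - 16*k + 64)/(k^2 + 6*k + 8)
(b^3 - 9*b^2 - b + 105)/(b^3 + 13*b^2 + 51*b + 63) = (b^2 - 12*b + 35)/(b^2 + 10*b + 21)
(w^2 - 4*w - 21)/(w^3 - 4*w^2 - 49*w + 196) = (w + 3)/(w^2 + 3*w - 28)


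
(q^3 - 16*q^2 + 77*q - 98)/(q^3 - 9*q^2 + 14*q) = (q - 7)/q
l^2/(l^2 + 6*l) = l/(l + 6)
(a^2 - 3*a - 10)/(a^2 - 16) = (a^2 - 3*a - 10)/(a^2 - 16)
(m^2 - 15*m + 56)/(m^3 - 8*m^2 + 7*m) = (m - 8)/(m*(m - 1))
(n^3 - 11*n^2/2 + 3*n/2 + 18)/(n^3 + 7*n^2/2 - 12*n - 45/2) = (n - 4)/(n + 5)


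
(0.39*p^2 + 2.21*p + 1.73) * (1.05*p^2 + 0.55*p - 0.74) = 0.4095*p^4 + 2.535*p^3 + 2.7434*p^2 - 0.6839*p - 1.2802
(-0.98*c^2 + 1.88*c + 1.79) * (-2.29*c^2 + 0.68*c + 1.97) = 2.2442*c^4 - 4.9716*c^3 - 4.7513*c^2 + 4.9208*c + 3.5263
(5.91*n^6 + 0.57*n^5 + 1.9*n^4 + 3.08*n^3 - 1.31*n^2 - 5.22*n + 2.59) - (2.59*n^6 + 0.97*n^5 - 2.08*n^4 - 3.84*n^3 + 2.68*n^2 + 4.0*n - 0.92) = 3.32*n^6 - 0.4*n^5 + 3.98*n^4 + 6.92*n^3 - 3.99*n^2 - 9.22*n + 3.51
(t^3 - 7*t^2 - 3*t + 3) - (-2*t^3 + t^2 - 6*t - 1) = 3*t^3 - 8*t^2 + 3*t + 4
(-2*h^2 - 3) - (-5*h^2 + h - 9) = 3*h^2 - h + 6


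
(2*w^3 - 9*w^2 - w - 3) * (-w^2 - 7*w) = -2*w^5 - 5*w^4 + 64*w^3 + 10*w^2 + 21*w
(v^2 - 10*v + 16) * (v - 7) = v^3 - 17*v^2 + 86*v - 112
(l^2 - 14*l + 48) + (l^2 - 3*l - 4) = 2*l^2 - 17*l + 44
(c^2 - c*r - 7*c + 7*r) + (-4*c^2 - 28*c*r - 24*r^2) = -3*c^2 - 29*c*r - 7*c - 24*r^2 + 7*r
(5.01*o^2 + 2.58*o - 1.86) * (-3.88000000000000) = -19.4388*o^2 - 10.0104*o + 7.2168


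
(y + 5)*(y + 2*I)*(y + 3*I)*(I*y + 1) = I*y^4 - 4*y^3 + 5*I*y^3 - 20*y^2 - I*y^2 - 6*y - 5*I*y - 30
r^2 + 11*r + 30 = (r + 5)*(r + 6)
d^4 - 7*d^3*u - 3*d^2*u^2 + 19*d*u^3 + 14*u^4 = (d - 7*u)*(d - 2*u)*(d + u)^2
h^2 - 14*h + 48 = (h - 8)*(h - 6)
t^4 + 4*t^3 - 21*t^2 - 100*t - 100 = (t - 5)*(t + 2)^2*(t + 5)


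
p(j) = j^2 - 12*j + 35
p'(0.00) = -12.00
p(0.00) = 35.00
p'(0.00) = -12.00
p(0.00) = 35.00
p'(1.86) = -8.28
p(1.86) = 16.14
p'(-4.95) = -21.90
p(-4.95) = 118.90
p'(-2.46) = -16.92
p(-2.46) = 70.57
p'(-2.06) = -16.12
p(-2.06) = 63.96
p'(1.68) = -8.64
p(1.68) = 17.66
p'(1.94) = -8.12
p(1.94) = 15.48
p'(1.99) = -8.02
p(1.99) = 15.08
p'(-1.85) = -15.70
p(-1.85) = 60.62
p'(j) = 2*j - 12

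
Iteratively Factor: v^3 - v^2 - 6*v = (v + 2)*(v^2 - 3*v) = v*(v + 2)*(v - 3)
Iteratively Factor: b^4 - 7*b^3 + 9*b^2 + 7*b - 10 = (b - 2)*(b^3 - 5*b^2 - b + 5) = (b - 2)*(b - 1)*(b^2 - 4*b - 5) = (b - 5)*(b - 2)*(b - 1)*(b + 1)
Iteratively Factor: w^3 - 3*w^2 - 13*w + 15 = (w + 3)*(w^2 - 6*w + 5) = (w - 1)*(w + 3)*(w - 5)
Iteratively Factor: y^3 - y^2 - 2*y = (y + 1)*(y^2 - 2*y) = y*(y + 1)*(y - 2)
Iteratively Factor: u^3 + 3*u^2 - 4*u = (u + 4)*(u^2 - u) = (u - 1)*(u + 4)*(u)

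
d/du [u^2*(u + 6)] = 3*u*(u + 4)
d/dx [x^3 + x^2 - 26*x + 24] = 3*x^2 + 2*x - 26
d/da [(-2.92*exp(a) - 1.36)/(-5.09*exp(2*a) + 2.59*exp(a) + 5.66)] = (-(2.92*exp(a) + 1.36)*(10.18*exp(a) - 2.59) + 14.8628*exp(2*a) - 7.5628*exp(a) - 16.5272)*exp(a)/(-5.09*exp(2*a) + 2.59*exp(a) + 5.66)^2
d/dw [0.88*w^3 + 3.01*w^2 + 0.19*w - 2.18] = 2.64*w^2 + 6.02*w + 0.19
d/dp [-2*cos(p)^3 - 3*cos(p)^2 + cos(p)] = (6*cos(p)^2 + 6*cos(p) - 1)*sin(p)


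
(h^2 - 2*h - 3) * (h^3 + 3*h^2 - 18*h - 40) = h^5 + h^4 - 27*h^3 - 13*h^2 + 134*h + 120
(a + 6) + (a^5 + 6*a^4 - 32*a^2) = a^5 + 6*a^4 - 32*a^2 + a + 6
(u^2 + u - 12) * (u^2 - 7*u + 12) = u^4 - 6*u^3 - 7*u^2 + 96*u - 144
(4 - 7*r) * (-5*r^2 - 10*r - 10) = 35*r^3 + 50*r^2 + 30*r - 40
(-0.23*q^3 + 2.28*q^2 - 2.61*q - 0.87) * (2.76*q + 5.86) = -0.6348*q^4 + 4.945*q^3 + 6.1572*q^2 - 17.6958*q - 5.0982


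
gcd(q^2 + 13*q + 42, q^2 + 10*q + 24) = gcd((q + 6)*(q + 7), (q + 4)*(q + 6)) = q + 6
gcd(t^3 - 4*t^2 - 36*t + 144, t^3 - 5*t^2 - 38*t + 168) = t^2 + 2*t - 24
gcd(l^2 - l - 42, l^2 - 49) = l - 7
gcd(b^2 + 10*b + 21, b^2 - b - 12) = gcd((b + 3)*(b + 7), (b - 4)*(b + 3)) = b + 3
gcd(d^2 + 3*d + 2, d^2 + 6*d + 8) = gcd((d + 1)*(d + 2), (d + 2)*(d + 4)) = d + 2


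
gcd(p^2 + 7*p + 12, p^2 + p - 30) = 1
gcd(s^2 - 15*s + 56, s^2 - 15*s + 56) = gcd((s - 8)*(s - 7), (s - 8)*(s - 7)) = s^2 - 15*s + 56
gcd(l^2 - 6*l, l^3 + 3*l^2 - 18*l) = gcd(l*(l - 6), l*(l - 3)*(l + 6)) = l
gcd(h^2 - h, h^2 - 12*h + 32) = 1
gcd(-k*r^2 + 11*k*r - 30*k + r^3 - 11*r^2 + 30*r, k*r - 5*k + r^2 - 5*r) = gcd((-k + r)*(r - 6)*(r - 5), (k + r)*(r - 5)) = r - 5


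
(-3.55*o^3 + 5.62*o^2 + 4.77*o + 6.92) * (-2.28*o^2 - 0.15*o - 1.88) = 8.094*o^5 - 12.2811*o^4 - 5.0446*o^3 - 27.0587*o^2 - 10.0056*o - 13.0096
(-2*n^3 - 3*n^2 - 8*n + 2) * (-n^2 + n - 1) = 2*n^5 + n^4 + 7*n^3 - 7*n^2 + 10*n - 2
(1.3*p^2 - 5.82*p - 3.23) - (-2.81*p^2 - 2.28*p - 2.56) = 4.11*p^2 - 3.54*p - 0.67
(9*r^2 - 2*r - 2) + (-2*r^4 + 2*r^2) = -2*r^4 + 11*r^2 - 2*r - 2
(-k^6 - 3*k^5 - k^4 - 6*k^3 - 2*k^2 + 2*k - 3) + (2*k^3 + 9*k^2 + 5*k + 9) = -k^6 - 3*k^5 - k^4 - 4*k^3 + 7*k^2 + 7*k + 6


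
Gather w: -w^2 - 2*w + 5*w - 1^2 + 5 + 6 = -w^2 + 3*w + 10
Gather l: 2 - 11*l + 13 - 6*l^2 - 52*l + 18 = -6*l^2 - 63*l + 33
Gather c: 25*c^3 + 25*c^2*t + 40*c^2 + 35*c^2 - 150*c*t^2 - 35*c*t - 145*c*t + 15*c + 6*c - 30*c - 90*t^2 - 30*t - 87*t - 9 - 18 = 25*c^3 + c^2*(25*t + 75) + c*(-150*t^2 - 180*t - 9) - 90*t^2 - 117*t - 27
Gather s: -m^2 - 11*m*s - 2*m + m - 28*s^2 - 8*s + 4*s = -m^2 - m - 28*s^2 + s*(-11*m - 4)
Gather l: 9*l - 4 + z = 9*l + z - 4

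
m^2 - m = m*(m - 1)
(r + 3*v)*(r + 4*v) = r^2 + 7*r*v + 12*v^2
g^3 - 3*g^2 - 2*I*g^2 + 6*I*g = g*(g - 3)*(g - 2*I)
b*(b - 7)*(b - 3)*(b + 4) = b^4 - 6*b^3 - 19*b^2 + 84*b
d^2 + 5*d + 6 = (d + 2)*(d + 3)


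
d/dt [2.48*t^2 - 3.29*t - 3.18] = 4.96*t - 3.29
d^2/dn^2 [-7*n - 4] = 0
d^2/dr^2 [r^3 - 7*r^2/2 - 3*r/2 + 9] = 6*r - 7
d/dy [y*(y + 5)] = 2*y + 5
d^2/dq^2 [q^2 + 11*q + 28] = 2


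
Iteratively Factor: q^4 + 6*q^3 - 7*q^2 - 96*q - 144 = (q + 3)*(q^3 + 3*q^2 - 16*q - 48) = (q + 3)^2*(q^2 - 16) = (q + 3)^2*(q + 4)*(q - 4)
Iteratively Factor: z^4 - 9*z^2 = (z)*(z^3 - 9*z) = z*(z + 3)*(z^2 - 3*z) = z*(z - 3)*(z + 3)*(z)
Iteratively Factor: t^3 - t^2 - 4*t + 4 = (t - 2)*(t^2 + t - 2) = (t - 2)*(t - 1)*(t + 2)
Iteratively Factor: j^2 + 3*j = (j + 3)*(j)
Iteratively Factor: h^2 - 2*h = (h)*(h - 2)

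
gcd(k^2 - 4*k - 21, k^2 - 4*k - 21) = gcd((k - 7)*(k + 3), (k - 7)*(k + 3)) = k^2 - 4*k - 21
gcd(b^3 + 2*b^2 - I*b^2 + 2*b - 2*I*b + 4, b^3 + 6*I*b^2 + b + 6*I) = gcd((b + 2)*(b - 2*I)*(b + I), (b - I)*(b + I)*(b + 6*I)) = b + I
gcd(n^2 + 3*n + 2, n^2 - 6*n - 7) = n + 1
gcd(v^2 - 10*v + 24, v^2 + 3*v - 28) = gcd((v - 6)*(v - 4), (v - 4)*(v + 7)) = v - 4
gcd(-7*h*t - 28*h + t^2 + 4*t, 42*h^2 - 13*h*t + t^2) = -7*h + t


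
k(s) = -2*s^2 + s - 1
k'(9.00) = -35.00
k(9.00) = -154.00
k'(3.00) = -11.00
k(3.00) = -16.00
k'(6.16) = -23.64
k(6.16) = -70.73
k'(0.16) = 0.36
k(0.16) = -0.89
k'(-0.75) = 4.00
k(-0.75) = -2.88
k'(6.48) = -24.92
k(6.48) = -78.50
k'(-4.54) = 19.16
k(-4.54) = -46.76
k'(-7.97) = 32.88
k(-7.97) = -136.01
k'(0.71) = -1.84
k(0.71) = -1.30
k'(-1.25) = 6.00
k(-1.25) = -5.38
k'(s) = 1 - 4*s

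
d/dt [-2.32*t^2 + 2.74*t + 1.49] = 2.74 - 4.64*t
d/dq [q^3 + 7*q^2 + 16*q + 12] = 3*q^2 + 14*q + 16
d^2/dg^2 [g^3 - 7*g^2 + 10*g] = 6*g - 14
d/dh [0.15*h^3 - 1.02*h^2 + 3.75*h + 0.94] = 0.45*h^2 - 2.04*h + 3.75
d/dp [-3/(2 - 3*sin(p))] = -9*cos(p)/(3*sin(p) - 2)^2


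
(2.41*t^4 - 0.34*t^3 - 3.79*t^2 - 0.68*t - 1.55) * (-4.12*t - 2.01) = -9.9292*t^5 - 3.4433*t^4 + 16.2982*t^3 + 10.4195*t^2 + 7.7528*t + 3.1155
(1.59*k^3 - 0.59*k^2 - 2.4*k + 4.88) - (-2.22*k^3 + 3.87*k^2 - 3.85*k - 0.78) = 3.81*k^3 - 4.46*k^2 + 1.45*k + 5.66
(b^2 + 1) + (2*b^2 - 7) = 3*b^2 - 6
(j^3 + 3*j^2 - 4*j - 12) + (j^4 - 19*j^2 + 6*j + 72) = j^4 + j^3 - 16*j^2 + 2*j + 60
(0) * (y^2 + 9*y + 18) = 0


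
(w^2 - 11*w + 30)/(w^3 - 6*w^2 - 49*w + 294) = (w - 5)/(w^2 - 49)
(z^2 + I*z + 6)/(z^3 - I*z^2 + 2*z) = (z + 3*I)/(z*(z + I))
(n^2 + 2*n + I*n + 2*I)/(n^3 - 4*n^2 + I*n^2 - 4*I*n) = (n + 2)/(n*(n - 4))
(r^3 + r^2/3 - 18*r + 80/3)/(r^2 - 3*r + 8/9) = 3*(r^2 + 3*r - 10)/(3*r - 1)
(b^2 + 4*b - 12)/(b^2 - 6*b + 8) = (b + 6)/(b - 4)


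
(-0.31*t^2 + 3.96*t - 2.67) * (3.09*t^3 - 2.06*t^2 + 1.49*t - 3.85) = -0.9579*t^5 + 12.875*t^4 - 16.8698*t^3 + 12.5941*t^2 - 19.2243*t + 10.2795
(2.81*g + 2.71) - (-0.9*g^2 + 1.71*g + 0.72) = 0.9*g^2 + 1.1*g + 1.99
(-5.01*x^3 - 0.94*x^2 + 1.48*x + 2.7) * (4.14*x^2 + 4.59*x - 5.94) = -20.7414*x^5 - 26.8875*x^4 + 31.572*x^3 + 23.5548*x^2 + 3.6018*x - 16.038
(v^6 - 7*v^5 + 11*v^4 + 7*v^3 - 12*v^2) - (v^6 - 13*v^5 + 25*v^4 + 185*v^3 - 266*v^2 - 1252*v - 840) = 6*v^5 - 14*v^4 - 178*v^3 + 254*v^2 + 1252*v + 840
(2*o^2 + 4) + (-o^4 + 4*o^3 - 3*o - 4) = -o^4 + 4*o^3 + 2*o^2 - 3*o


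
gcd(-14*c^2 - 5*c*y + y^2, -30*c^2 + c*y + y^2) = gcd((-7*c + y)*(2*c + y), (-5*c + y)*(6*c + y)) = 1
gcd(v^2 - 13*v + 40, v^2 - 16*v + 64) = v - 8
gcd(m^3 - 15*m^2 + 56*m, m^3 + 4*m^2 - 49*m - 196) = m - 7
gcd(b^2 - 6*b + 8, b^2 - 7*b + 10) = b - 2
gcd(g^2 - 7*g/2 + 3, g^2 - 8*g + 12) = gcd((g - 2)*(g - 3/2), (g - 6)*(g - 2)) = g - 2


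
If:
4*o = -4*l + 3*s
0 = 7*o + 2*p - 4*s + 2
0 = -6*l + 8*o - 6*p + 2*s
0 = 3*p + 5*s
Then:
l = 216/931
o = -90/931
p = -40/133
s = 24/133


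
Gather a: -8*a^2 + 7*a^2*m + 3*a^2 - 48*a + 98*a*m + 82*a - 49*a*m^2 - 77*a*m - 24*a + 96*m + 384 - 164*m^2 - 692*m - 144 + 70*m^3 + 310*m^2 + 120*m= a^2*(7*m - 5) + a*(-49*m^2 + 21*m + 10) + 70*m^3 + 146*m^2 - 476*m + 240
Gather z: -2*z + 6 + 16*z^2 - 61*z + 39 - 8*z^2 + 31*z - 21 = 8*z^2 - 32*z + 24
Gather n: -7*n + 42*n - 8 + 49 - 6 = 35*n + 35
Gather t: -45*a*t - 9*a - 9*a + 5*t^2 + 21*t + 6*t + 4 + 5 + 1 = -18*a + 5*t^2 + t*(27 - 45*a) + 10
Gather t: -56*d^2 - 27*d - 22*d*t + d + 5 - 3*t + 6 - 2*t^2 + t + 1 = -56*d^2 - 26*d - 2*t^2 + t*(-22*d - 2) + 12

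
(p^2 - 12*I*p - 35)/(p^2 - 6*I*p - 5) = (p - 7*I)/(p - I)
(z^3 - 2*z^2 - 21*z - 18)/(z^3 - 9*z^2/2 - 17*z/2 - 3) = 2*(z + 3)/(2*z + 1)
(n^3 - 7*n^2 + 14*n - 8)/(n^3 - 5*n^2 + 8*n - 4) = (n - 4)/(n - 2)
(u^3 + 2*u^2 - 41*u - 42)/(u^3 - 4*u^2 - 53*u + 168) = (u^2 - 5*u - 6)/(u^2 - 11*u + 24)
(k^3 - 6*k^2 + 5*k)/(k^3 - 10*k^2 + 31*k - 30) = k*(k - 1)/(k^2 - 5*k + 6)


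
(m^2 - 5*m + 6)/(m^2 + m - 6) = (m - 3)/(m + 3)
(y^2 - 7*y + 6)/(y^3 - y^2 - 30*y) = (y - 1)/(y*(y + 5))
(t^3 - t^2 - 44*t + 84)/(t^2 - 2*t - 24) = (t^2 + 5*t - 14)/(t + 4)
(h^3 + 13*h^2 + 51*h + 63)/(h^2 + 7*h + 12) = (h^2 + 10*h + 21)/(h + 4)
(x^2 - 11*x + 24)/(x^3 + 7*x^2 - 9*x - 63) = (x - 8)/(x^2 + 10*x + 21)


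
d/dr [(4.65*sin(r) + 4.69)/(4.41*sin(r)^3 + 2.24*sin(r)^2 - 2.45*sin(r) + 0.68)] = (-41.013*sin(r)^3 - 72.4647*sin(r)^2 - 21.0112*sin(r) + 14.6525)*cos(r)/(19.4481*sin(r)^6 + 19.7568*sin(r)^5 - 16.5914*sin(r)^4 - 4.9784*sin(r)^3 + 9.0489*sin(r)^2 - 3.332*sin(r) + 0.4624)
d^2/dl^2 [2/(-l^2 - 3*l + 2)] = 4*(l^2 + 3*l - (2*l + 3)^2 - 2)/(l^2 + 3*l - 2)^3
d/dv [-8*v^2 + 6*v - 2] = 6 - 16*v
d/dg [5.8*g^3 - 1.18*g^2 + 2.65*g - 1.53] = 17.4*g^2 - 2.36*g + 2.65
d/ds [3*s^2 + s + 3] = 6*s + 1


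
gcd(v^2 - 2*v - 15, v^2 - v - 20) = v - 5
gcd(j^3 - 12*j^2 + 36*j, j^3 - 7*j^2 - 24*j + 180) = j^2 - 12*j + 36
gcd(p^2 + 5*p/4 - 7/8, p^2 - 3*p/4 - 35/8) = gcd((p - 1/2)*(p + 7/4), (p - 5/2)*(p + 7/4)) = p + 7/4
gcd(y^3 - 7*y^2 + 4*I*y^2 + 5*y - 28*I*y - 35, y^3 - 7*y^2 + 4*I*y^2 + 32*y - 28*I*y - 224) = y - 7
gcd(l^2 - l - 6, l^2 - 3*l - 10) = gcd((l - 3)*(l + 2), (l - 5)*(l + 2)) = l + 2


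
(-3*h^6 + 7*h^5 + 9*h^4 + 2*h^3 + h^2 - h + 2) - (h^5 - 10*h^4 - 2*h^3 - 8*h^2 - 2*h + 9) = -3*h^6 + 6*h^5 + 19*h^4 + 4*h^3 + 9*h^2 + h - 7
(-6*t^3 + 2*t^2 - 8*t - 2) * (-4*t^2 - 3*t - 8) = 24*t^5 + 10*t^4 + 74*t^3 + 16*t^2 + 70*t + 16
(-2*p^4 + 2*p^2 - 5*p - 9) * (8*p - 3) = -16*p^5 + 6*p^4 + 16*p^3 - 46*p^2 - 57*p + 27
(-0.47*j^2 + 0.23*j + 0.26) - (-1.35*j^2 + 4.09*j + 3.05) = 0.88*j^2 - 3.86*j - 2.79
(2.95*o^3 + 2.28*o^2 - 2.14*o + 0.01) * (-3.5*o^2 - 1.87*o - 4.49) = -10.325*o^5 - 13.4965*o^4 - 10.0191*o^3 - 6.2704*o^2 + 9.5899*o - 0.0449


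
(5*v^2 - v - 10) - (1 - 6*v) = 5*v^2 + 5*v - 11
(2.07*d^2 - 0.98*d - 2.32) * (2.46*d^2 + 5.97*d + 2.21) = 5.0922*d^4 + 9.9471*d^3 - 6.9831*d^2 - 16.0162*d - 5.1272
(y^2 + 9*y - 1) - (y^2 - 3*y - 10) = 12*y + 9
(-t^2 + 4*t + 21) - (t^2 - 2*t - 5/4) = -2*t^2 + 6*t + 89/4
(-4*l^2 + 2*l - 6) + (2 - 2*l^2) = -6*l^2 + 2*l - 4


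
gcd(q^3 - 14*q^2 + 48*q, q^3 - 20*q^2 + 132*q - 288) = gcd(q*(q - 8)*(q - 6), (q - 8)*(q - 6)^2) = q^2 - 14*q + 48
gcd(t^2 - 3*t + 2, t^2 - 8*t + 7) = t - 1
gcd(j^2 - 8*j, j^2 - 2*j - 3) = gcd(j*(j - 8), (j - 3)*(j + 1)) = 1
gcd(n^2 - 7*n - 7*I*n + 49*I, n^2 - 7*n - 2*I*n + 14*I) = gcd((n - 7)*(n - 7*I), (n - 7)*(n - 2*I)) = n - 7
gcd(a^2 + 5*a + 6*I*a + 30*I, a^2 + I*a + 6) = 1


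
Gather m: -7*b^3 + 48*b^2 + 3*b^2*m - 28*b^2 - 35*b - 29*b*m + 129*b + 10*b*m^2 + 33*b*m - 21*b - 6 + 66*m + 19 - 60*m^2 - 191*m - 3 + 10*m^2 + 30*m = -7*b^3 + 20*b^2 + 73*b + m^2*(10*b - 50) + m*(3*b^2 + 4*b - 95) + 10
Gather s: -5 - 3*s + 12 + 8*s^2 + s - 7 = 8*s^2 - 2*s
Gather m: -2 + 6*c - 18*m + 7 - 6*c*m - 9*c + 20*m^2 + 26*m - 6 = -3*c + 20*m^2 + m*(8 - 6*c) - 1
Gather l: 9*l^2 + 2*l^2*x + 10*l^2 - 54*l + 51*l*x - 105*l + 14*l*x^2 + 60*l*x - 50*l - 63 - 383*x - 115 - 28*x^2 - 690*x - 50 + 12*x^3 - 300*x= l^2*(2*x + 19) + l*(14*x^2 + 111*x - 209) + 12*x^3 - 28*x^2 - 1373*x - 228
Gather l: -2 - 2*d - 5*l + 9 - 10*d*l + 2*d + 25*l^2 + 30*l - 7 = 25*l^2 + l*(25 - 10*d)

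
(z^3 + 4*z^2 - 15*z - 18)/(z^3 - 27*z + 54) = (z + 1)/(z - 3)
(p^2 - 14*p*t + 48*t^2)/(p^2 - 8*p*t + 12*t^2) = (p - 8*t)/(p - 2*t)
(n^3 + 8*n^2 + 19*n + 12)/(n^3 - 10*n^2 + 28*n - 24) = (n^3 + 8*n^2 + 19*n + 12)/(n^3 - 10*n^2 + 28*n - 24)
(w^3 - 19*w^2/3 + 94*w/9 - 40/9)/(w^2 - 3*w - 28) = (-9*w^3 + 57*w^2 - 94*w + 40)/(9*(-w^2 + 3*w + 28))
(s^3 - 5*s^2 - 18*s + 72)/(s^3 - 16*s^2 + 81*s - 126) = (s + 4)/(s - 7)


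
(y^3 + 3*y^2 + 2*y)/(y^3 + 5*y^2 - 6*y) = (y^2 + 3*y + 2)/(y^2 + 5*y - 6)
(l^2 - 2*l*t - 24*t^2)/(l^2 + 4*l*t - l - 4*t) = (l - 6*t)/(l - 1)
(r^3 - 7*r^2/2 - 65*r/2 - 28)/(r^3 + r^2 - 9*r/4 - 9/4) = 2*(2*r^2 - 9*r - 56)/(4*r^2 - 9)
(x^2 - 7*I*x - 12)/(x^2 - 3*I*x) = (x - 4*I)/x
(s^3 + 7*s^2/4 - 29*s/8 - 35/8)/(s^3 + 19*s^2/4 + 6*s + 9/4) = (8*s^2 + 6*s - 35)/(2*(4*s^2 + 15*s + 9))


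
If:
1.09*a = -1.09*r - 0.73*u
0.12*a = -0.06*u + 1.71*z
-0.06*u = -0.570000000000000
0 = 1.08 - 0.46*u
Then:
No Solution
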